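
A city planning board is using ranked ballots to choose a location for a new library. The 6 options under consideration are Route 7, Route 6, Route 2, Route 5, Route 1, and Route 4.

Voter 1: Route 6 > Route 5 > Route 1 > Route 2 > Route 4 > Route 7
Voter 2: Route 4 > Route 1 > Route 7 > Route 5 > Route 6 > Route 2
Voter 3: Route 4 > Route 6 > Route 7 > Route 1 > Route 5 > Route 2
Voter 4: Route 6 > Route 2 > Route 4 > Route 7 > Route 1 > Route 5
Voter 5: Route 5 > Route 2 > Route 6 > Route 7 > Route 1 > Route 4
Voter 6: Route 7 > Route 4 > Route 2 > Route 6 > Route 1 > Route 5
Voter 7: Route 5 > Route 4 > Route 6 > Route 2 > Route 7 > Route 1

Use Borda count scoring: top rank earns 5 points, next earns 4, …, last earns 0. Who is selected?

Route 6

Borda scores:
  Route 7: 0 + 3 + 3 + 2 + 2 + 5 + 1 = 16
  Route 6: 5 + 1 + 4 + 5 + 3 + 2 + 3 = 23
  Route 2: 2 + 0 + 0 + 4 + 4 + 3 + 2 = 15
  Route 5: 4 + 2 + 1 + 0 + 5 + 0 + 5 = 17
  Route 1: 3 + 4 + 2 + 1 + 1 + 1 + 0 = 12
  Route 4: 1 + 5 + 5 + 3 + 0 + 4 + 4 = 22
Route 6 has the highest total.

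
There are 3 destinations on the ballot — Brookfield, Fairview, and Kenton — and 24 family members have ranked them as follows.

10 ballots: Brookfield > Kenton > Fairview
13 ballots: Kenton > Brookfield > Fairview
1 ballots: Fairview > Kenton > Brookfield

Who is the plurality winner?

Kenton

First-place vote totals:
  Brookfield: 10
  Fairview: 1
  Kenton: 13
Kenton has the most first-place votes.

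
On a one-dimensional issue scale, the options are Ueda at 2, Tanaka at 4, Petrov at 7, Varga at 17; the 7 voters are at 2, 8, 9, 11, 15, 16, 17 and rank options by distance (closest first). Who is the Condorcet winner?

With single-peaked preferences on a line, the Condorcet winner is the candidate closest to the median voter.
The median voter (position 11) is closest to Petrov at 7.
Check: Petrov vs Tanaka — voters closer to Petrov: 6 of 7.

Petrov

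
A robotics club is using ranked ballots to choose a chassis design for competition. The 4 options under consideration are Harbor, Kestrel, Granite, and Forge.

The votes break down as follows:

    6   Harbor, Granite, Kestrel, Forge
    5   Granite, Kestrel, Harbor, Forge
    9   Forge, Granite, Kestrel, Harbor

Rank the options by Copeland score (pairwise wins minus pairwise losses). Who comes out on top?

Granite

Pairwise results:
  Harbor vs Kestrel: Kestrel wins 14–6.
  Harbor vs Granite: Granite wins 14–6.
  Harbor vs Forge: Harbor wins 11–9.
  Kestrel vs Granite: Granite wins 20–0.
  Kestrel vs Forge: Kestrel wins 11–9.
  Granite vs Forge: Granite wins 11–9.
Copeland scores (wins − losses):
  Harbor: 1 − 2 = -1
  Kestrel: 2 − 1 = 1
  Granite: 3 − 0 = 3
  Forge: 0 − 3 = -3
Granite has the best Copeland score.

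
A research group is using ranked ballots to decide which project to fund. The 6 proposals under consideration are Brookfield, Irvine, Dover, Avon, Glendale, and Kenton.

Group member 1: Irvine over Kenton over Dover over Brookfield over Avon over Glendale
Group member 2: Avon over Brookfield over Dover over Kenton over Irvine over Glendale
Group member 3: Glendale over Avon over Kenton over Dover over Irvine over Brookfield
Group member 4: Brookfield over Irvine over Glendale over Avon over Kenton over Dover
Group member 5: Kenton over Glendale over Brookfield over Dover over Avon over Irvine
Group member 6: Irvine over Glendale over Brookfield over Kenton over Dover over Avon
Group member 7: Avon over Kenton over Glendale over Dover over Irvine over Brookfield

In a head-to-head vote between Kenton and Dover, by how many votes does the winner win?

5

Ballots ranking Kenton above Dover: 6.
Ballots ranking Dover above Kenton: 1.
Kenton wins 6–1, a margin of 5.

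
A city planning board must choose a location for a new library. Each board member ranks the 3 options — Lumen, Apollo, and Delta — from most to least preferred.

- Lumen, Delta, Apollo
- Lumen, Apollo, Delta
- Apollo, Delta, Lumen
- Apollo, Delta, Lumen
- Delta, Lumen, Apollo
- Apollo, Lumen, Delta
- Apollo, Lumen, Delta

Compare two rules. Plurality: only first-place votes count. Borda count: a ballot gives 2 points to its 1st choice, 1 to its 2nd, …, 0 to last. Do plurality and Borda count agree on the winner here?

Plurality first-place counts: Lumen 2, Apollo 4, Delta 1 → Apollo.
Borda totals: Lumen 7, Apollo 9, Delta 5 → Apollo.
The two rules agree on Apollo.

Yes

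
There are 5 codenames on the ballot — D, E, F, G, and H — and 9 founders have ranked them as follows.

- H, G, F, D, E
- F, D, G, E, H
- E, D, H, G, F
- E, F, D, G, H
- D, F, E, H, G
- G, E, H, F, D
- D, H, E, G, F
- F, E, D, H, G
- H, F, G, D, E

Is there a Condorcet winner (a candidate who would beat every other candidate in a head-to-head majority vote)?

No

Head-to-head results (9 voters total):
D vs E: D wins 5–4.
D vs F: F wins 6–3.
D vs G: D wins 6–3.
D vs H: D wins 6–3.
E vs F: F wins 5–4.
E vs G: E wins 5–4.
E vs H: E wins 6–3.
F vs G: F wins 5–4.
F vs H: H wins 5–4.
G vs H: H wins 6–3.
No candidate beats all others: D beats H beats F beats D, a majority cycle.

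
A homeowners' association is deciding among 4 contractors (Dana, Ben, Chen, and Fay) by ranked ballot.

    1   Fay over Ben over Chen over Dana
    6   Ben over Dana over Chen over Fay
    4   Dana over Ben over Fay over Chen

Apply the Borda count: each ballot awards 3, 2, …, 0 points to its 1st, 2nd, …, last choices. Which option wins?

Ben

Borda scores:
  Dana: 0 + 6·2 + 4·3 = 24
  Ben: 2 + 6·3 + 4·2 = 28
  Chen: 1 + 6·1 + 4·0 = 7
  Fay: 3 + 6·0 + 4·1 = 7
Ben has the highest total.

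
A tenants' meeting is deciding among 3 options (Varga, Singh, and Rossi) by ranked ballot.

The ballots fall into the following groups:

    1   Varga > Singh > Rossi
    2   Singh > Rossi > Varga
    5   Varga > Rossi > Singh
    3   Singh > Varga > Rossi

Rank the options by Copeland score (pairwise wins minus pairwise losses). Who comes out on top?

Varga

Pairwise results:
  Varga vs Singh: Varga wins 6–5.
  Varga vs Rossi: Varga wins 9–2.
  Singh vs Rossi: Singh wins 6–5.
Copeland scores (wins − losses):
  Varga: 2 − 0 = 2
  Singh: 1 − 1 = 0
  Rossi: 0 − 2 = -2
Varga has the best Copeland score.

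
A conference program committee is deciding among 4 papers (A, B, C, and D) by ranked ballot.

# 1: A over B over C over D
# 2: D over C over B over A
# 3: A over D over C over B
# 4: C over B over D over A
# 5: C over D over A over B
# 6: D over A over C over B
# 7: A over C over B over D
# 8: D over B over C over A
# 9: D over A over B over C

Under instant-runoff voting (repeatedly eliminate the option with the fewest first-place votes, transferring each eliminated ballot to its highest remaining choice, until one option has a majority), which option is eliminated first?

B

Round 1: D 4, A 3, C 2, B 0. B has the fewest and is eliminated.
Round 2: D 4, A 3, C 2. C has the fewest and is eliminated.
Round 3: D 6, A 3. D has a majority.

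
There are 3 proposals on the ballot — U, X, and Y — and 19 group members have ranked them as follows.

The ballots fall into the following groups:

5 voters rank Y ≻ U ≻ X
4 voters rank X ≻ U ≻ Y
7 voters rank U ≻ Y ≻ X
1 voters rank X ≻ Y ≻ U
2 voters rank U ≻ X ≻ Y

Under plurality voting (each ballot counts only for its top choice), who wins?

First-place vote totals:
  U: 9
  X: 5
  Y: 5
U has the most first-place votes.

U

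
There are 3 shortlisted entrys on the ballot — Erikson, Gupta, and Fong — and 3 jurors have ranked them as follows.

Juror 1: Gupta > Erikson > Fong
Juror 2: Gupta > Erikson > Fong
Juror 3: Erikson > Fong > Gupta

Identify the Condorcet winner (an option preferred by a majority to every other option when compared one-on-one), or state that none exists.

Head-to-head results (3 voters total):
Erikson vs Gupta: Gupta wins 2–1.
Erikson vs Fong: Erikson wins 3–0.
Gupta vs Fong: Gupta wins 2–1.
Gupta beats each rival — Erikson (2–1), Fong (2–1) — so Gupta is the Condorcet winner.

Gupta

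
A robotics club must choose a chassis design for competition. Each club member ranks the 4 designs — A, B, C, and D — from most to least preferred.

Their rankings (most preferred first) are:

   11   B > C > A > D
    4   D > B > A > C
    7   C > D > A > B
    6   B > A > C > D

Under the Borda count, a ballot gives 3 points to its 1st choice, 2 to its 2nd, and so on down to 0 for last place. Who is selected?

Borda scores:
  A: 11·1 + 4·1 + 7·1 + 6·2 = 34
  B: 11·3 + 4·2 + 7·0 + 6·3 = 59
  C: 11·2 + 4·0 + 7·3 + 6·1 = 49
  D: 11·0 + 4·3 + 7·2 + 6·0 = 26
B has the highest total.

B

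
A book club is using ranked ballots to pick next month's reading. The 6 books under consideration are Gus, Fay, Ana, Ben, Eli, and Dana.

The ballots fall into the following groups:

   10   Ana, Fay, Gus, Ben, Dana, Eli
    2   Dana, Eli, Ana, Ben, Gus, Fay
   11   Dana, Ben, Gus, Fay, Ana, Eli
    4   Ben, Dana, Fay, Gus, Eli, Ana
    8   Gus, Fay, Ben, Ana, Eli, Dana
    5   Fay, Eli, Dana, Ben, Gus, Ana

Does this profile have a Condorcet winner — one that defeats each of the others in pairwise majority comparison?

No

Head-to-head results (40 voters total):
Gus vs Fay: Gus wins 21–19.
Gus vs Ana: Gus wins 28–12.
Gus vs Ben: Ben wins 22–18.
Gus vs Eli: Gus wins 33–7.
Gus vs Dana: Dana wins 22–18.
Fay vs Ana: Fay wins 28–12.
Fay vs Ben: Fay wins 23–17.
Fay vs Eli: Fay wins 38–2.
Fay vs Dana: Fay wins 23–17.
Ana vs Ben: Ben wins 28–12.
Ana vs Eli: Ana wins 29–11.
Ana vs Dana: Dana wins 22–18.
Ben vs Eli: Ben wins 33–7.
Ben vs Dana: Ben wins 22–18.
Eli vs Dana: Dana wins 27–13.
No candidate beats all others: Gus beats Fay beats Ben beats Gus, a majority cycle.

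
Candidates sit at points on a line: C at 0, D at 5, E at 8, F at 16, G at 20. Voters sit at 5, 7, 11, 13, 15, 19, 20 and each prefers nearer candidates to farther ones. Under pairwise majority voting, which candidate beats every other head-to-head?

With single-peaked preferences on a line, the Condorcet winner is the candidate closest to the median voter.
The median voter (position 13) is closest to F at 16.
Check: F vs C — voters closer to F: 5 of 7.

F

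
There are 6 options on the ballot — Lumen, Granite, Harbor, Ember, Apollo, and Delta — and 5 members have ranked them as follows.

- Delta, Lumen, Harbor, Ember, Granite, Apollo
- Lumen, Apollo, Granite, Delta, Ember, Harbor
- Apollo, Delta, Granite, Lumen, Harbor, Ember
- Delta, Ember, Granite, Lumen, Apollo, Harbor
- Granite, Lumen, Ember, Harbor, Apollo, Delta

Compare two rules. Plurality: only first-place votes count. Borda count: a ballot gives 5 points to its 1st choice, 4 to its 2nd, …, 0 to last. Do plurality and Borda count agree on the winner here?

Plurality first-place counts: Lumen 1, Granite 1, Harbor 0, Ember 0, Apollo 1, Delta 2 → Delta.
Borda totals: Lumen 17, Granite 15, Harbor 6, Ember 10, Apollo 11, Delta 16 → Lumen.
The two rules disagree: plurality picks Delta, Borda picks Lumen.

No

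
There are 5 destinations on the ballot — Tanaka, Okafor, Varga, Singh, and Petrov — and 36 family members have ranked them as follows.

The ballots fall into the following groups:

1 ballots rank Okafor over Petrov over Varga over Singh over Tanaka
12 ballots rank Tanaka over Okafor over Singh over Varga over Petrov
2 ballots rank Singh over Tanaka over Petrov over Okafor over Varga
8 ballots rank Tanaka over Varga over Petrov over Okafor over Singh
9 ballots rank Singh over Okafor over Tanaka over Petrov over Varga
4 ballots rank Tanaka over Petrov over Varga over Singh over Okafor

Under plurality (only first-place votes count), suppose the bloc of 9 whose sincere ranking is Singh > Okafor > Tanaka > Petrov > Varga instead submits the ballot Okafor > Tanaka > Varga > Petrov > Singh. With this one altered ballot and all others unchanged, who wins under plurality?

Tanaka

First-place totals with the altered ballot: Tanaka 24, Okafor 10, Varga 0, Singh 2, Petrov 0.
The winner is unchanged: still Tanaka.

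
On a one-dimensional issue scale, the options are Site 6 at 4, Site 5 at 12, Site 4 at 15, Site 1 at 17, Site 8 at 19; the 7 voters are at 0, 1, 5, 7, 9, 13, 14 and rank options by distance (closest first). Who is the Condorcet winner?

With single-peaked preferences on a line, the Condorcet winner is the candidate closest to the median voter.
The median voter (position 7) is closest to Site 6 at 4.
Check: Site 6 vs Site 8 — voters closer to Site 6: 5 of 7.

Site 6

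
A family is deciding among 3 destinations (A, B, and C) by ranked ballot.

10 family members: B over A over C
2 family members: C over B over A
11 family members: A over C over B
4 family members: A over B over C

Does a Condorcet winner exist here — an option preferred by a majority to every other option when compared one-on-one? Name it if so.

Head-to-head results (27 voters total):
A vs B: A wins 15–12.
A vs C: A wins 25–2.
B vs C: B wins 14–13.
A beats each rival — B (15–12), C (25–2) — so A is the Condorcet winner.

A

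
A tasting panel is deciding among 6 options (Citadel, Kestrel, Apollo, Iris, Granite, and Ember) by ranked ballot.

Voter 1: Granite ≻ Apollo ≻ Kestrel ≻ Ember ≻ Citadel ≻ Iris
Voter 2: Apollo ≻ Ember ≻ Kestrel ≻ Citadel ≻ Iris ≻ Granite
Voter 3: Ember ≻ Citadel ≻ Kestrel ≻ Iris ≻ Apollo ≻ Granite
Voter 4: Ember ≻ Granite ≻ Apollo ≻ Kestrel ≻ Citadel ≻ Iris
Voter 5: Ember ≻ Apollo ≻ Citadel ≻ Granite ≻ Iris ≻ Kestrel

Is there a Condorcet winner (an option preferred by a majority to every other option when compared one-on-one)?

Yes

Head-to-head results (5 voters total):
Citadel vs Kestrel: Kestrel wins 3–2.
Citadel vs Apollo: Apollo wins 4–1.
Citadel vs Iris: Citadel wins 5–0.
Citadel vs Granite: Citadel wins 3–2.
Citadel vs Ember: Ember wins 5–0.
Kestrel vs Apollo: Apollo wins 4–1.
Kestrel vs Iris: Kestrel wins 4–1.
Kestrel vs Granite: Granite wins 3–2.
Kestrel vs Ember: Ember wins 4–1.
Apollo vs Iris: Apollo wins 4–1.
Apollo vs Granite: Apollo wins 3–2.
Apollo vs Ember: Ember wins 3–2.
Iris vs Granite: Granite wins 3–2.
Iris vs Ember: Ember wins 5–0.
Granite vs Ember: Ember wins 4–1.
Ember beats each rival — Citadel (5–0), Kestrel (4–1), Apollo (3–2), Iris (5–0), Granite (4–1) — so Ember is the Condorcet winner.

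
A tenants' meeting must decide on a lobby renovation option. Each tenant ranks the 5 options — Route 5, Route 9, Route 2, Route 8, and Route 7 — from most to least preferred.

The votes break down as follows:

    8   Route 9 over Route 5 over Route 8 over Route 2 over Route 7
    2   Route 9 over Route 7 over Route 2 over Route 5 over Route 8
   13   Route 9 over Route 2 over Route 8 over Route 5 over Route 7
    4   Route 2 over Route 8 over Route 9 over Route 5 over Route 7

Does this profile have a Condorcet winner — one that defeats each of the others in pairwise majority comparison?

Yes

Head-to-head results (27 voters total):
Route 5 vs Route 9: Route 9 wins 27–0.
Route 5 vs Route 2: Route 2 wins 19–8.
Route 5 vs Route 8: Route 8 wins 17–10.
Route 5 vs Route 7: Route 5 wins 25–2.
Route 9 vs Route 2: Route 9 wins 23–4.
Route 9 vs Route 8: Route 9 wins 23–4.
Route 9 vs Route 7: Route 9 wins 27–0.
Route 2 vs Route 8: Route 2 wins 19–8.
Route 2 vs Route 7: Route 2 wins 25–2.
Route 8 vs Route 7: Route 8 wins 25–2.
Route 9 beats each rival — Route 5 (27–0), Route 2 (23–4), Route 8 (23–4), Route 7 (27–0) — so Route 9 is the Condorcet winner.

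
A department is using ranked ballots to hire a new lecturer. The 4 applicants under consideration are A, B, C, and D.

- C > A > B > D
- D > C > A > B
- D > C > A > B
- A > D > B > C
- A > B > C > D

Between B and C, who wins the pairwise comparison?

C

Ballots ranking B above C: 2.
Ballots ranking C above B: 3.
C wins the head-to-head, 3–2.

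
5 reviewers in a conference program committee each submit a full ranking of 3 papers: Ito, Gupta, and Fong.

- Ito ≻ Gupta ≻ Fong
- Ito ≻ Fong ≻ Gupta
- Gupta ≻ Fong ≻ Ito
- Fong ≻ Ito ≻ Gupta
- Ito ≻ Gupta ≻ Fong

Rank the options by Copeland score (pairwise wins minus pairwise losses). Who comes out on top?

Pairwise results:
  Ito vs Gupta: Ito wins 4–1.
  Ito vs Fong: Ito wins 3–2.
  Gupta vs Fong: Gupta wins 3–2.
Copeland scores (wins − losses):
  Ito: 2 − 0 = 2
  Gupta: 1 − 1 = 0
  Fong: 0 − 2 = -2
Ito has the best Copeland score.

Ito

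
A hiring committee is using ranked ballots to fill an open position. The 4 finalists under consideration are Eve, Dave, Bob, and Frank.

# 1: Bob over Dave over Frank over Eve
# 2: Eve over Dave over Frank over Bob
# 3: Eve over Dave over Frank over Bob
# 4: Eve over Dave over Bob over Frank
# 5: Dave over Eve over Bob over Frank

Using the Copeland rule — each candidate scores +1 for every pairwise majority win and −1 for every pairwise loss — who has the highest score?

Pairwise results:
  Eve vs Dave: Eve wins 3–2.
  Eve vs Bob: Eve wins 4–1.
  Eve vs Frank: Eve wins 4–1.
  Dave vs Bob: Dave wins 4–1.
  Dave vs Frank: Dave wins 5–0.
  Bob vs Frank: Bob wins 3–2.
Copeland scores (wins − losses):
  Eve: 3 − 0 = 3
  Dave: 2 − 1 = 1
  Bob: 1 − 2 = -1
  Frank: 0 − 3 = -3
Eve has the best Copeland score.

Eve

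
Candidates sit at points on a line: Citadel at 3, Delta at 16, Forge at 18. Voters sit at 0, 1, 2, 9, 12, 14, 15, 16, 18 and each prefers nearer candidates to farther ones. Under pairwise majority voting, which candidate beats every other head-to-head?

Delta

With single-peaked preferences on a line, the Condorcet winner is the candidate closest to the median voter.
The median voter (position 12) is closest to Delta at 16.
Check: Delta vs Forge — voters closer to Delta: 8 of 9.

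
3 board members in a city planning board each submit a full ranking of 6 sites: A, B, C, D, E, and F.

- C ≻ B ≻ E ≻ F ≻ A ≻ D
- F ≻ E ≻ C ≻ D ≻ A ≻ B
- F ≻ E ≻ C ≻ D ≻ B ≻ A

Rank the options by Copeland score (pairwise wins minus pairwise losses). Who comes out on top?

F

Pairwise results:
  A vs B: B wins 2–1.
  A vs C: C wins 3–0.
  A vs D: D wins 2–1.
  A vs E: E wins 3–0.
  A vs F: F wins 3–0.
  B vs C: C wins 3–0.
  B vs D: D wins 2–1.
  B vs E: E wins 2–1.
  B vs F: F wins 2–1.
  C vs D: C wins 3–0.
  C vs E: E wins 2–1.
  C vs F: F wins 2–1.
  D vs E: E wins 3–0.
  D vs F: F wins 3–0.
  E vs F: F wins 2–1.
Copeland scores (wins − losses):
  A: 0 − 5 = -5
  B: 1 − 4 = -3
  C: 3 − 2 = 1
  D: 2 − 3 = -1
  E: 4 − 1 = 3
  F: 5 − 0 = 5
F has the best Copeland score.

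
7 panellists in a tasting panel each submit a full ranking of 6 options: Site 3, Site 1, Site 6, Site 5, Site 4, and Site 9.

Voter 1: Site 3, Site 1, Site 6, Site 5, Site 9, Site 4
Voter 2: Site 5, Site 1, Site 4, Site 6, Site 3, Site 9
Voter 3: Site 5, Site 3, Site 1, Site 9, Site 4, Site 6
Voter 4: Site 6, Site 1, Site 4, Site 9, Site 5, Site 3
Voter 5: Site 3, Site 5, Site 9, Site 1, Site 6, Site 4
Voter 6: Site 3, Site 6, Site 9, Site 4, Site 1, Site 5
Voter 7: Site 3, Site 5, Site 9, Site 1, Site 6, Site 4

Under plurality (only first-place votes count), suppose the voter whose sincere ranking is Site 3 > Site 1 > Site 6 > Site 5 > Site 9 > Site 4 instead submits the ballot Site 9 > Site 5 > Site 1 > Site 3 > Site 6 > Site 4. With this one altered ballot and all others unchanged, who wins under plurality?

First-place totals with the altered ballot: Site 3 3, Site 1 0, Site 6 1, Site 5 2, Site 4 0, Site 9 1.
The winner is unchanged: still Site 3.

Site 3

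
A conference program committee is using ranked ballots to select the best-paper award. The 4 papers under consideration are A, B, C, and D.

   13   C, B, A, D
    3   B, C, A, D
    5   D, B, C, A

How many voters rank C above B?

Ballots ranking C above B: 13.
Ballots ranking B above C: 3+5 = 8.
So 13 of 21 voters prefer C to B.

13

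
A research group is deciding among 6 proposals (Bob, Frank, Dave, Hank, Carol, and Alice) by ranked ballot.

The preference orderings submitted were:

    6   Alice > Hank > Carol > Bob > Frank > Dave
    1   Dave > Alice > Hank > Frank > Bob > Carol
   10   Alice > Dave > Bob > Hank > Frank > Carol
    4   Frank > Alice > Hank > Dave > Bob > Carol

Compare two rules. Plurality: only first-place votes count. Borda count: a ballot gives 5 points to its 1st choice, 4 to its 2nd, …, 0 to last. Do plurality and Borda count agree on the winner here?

Plurality first-place counts: Bob 0, Frank 4, Dave 1, Hank 0, Carol 0, Alice 16 → Alice.
Borda totals: Bob 47, Frank 38, Dave 53, Hank 59, Carol 18, Alice 100 → Alice.
The two rules agree on Alice.

Yes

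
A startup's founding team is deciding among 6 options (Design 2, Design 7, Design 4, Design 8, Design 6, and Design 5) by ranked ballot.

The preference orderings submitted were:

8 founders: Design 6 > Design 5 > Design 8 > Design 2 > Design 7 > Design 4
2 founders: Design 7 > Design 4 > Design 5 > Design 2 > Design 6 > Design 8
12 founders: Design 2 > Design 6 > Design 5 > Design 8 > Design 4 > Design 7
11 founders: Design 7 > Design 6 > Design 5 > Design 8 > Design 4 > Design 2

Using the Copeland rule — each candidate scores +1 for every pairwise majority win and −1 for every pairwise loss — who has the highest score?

Design 6

Pairwise results:
  Design 2 vs Design 7: Design 2 wins 20–13.
  Design 2 vs Design 4: Design 2 wins 20–13.
  Design 2 vs Design 8: Design 8 wins 19–14.
  Design 2 vs Design 6: Design 6 wins 19–14.
  Design 2 vs Design 5: Design 5 wins 21–12.
  Design 7 vs Design 4: Design 7 wins 21–12.
  Design 7 vs Design 8: Design 8 wins 20–13.
  Design 7 vs Design 6: Design 6 wins 20–13.
  Design 7 vs Design 5: Design 5 wins 20–13.
  Design 4 vs Design 8: Design 8 wins 31–2.
  Design 4 vs Design 6: Design 6 wins 31–2.
  Design 4 vs Design 5: Design 5 wins 31–2.
  Design 8 vs Design 6: Design 6 wins 33–0.
  Design 8 vs Design 5: Design 5 wins 33–0.
  Design 6 vs Design 5: Design 6 wins 31–2.
Copeland scores (wins − losses):
  Design 2: 2 − 3 = -1
  Design 7: 1 − 4 = -3
  Design 4: 0 − 5 = -5
  Design 8: 3 − 2 = 1
  Design 6: 5 − 0 = 5
  Design 5: 4 − 1 = 3
Design 6 has the best Copeland score.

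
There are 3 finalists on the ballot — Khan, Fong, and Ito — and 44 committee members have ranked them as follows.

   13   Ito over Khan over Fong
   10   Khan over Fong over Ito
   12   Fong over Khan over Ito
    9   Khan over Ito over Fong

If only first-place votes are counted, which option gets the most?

Khan

First-place vote totals:
  Khan: 19
  Fong: 12
  Ito: 13
Khan has the most first-place votes.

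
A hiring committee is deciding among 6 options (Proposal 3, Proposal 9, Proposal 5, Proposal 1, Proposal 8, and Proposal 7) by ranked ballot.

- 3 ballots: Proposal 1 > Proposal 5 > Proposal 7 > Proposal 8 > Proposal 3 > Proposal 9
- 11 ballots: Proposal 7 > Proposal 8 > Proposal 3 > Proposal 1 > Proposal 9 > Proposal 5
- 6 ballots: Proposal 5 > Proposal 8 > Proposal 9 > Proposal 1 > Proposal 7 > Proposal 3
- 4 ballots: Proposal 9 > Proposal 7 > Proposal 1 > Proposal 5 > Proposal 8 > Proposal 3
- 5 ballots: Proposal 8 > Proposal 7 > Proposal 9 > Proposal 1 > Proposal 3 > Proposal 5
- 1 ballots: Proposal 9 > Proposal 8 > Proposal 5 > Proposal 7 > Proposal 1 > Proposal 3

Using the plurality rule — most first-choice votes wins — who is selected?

First-place vote totals:
  Proposal 3: 0
  Proposal 9: 5
  Proposal 5: 6
  Proposal 1: 3
  Proposal 8: 5
  Proposal 7: 11
Proposal 7 has the most first-place votes.

Proposal 7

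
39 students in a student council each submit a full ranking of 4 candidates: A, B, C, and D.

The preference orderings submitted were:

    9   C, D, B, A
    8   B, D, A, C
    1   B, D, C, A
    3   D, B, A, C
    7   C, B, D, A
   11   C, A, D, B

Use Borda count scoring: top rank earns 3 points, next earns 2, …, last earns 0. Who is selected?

C

Borda scores:
  A: 9·0 + 8·1 + 0 + 3·1 + 7·0 + 11·2 = 33
  B: 9·1 + 8·3 + 3 + 3·2 + 7·2 + 11·0 = 56
  C: 9·3 + 8·0 + 1 + 3·0 + 7·3 + 11·3 = 82
  D: 9·2 + 8·2 + 2 + 3·3 + 7·1 + 11·1 = 63
C has the highest total.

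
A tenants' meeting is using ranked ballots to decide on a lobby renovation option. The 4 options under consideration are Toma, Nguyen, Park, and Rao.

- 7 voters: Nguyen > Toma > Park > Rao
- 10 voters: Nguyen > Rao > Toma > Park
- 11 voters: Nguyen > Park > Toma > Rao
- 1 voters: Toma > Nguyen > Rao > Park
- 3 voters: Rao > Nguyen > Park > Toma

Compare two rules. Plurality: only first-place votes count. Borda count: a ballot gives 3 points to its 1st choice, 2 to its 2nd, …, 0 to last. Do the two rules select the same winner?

Yes

Plurality first-place counts: Toma 1, Nguyen 28, Park 0, Rao 3 → Nguyen.
Borda totals: Toma 38, Nguyen 92, Park 32, Rao 30 → Nguyen.
The two rules agree on Nguyen.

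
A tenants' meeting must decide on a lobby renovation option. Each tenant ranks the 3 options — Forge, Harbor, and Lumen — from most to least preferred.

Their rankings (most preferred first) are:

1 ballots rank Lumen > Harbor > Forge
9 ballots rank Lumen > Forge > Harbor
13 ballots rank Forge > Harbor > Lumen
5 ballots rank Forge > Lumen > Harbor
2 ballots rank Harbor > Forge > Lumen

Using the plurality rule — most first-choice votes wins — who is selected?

First-place vote totals:
  Forge: 18
  Harbor: 2
  Lumen: 10
Forge has the most first-place votes.

Forge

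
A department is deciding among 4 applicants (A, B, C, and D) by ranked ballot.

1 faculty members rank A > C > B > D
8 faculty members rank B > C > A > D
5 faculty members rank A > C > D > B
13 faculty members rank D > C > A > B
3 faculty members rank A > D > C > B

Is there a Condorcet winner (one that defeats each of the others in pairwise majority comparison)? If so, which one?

Head-to-head results (30 voters total):
A vs B: A wins 22–8.
A vs C: C wins 21–9.
A vs D: A wins 17–13.
B vs C: C wins 22–8.
B vs D: D wins 21–9.
C vs D: D wins 16–14.
No candidate beats all others: A beats D beats C beats A, a majority cycle.

None — there is no Condorcet winner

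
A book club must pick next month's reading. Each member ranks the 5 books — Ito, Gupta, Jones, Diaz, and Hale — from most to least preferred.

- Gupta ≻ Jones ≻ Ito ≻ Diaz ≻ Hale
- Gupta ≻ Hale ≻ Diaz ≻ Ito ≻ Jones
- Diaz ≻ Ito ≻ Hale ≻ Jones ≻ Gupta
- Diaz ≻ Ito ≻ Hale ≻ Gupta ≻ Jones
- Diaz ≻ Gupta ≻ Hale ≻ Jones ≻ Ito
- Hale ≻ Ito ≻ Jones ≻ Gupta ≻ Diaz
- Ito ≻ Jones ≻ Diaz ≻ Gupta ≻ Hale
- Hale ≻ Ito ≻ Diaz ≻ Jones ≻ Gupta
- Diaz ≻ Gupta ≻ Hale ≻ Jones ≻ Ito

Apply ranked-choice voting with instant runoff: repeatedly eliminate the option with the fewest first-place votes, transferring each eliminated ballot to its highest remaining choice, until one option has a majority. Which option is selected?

Diaz

Round 1: Diaz 4, Gupta 2, Hale 2, Ito 1, Jones 0. Jones has the fewest and is eliminated.
Round 2: Diaz 4, Gupta 2, Hale 2, Ito 1. Ito has the fewest and is eliminated.
Round 3: Diaz 5, Gupta 2, Hale 2. Diaz has a majority.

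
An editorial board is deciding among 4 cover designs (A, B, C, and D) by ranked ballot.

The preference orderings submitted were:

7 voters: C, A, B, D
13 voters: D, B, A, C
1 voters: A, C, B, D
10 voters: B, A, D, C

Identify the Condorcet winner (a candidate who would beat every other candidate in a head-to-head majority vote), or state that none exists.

B

Head-to-head results (31 voters total):
A vs B: B wins 23–8.
A vs C: A wins 24–7.
A vs D: A wins 18–13.
B vs C: B wins 23–8.
B vs D: B wins 18–13.
C vs D: D wins 23–8.
B beats each rival — A (23–8), C (23–8), D (18–13) — so B is the Condorcet winner.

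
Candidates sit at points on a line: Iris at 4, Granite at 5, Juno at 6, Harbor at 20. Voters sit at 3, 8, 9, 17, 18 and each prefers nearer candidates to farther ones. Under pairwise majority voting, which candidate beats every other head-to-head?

With single-peaked preferences on a line, the Condorcet winner is the candidate closest to the median voter.
The median voter (position 9) is closest to Juno at 6.
Check: Juno vs Iris — voters closer to Juno: 4 of 5.

Juno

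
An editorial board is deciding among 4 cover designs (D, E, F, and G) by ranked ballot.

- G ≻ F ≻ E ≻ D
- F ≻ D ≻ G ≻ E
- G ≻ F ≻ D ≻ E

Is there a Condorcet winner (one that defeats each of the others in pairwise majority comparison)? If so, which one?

Head-to-head results (3 voters total):
D vs E: D wins 2–1.
D vs F: F wins 3–0.
D vs G: G wins 2–1.
E vs F: F wins 3–0.
E vs G: G wins 3–0.
F vs G: G wins 2–1.
G beats each rival — D (2–1), E (3–0), F (2–1) — so G is the Condorcet winner.

G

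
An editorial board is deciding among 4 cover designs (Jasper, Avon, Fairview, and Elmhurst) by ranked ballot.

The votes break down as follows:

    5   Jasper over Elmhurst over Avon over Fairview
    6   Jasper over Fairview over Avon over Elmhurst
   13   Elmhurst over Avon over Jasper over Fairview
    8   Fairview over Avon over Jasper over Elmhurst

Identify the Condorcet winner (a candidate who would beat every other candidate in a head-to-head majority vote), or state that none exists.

None — there is no Condorcet winner

Head-to-head results (32 voters total):
Jasper vs Avon: Avon wins 21–11.
Jasper vs Fairview: Jasper wins 24–8.
Jasper vs Elmhurst: Jasper wins 19–13.
Avon vs Fairview: Avon wins 18–14.
Avon vs Elmhurst: Elmhurst wins 18–14.
Fairview vs Elmhurst: Elmhurst wins 18–14.
No candidate beats all others: Jasper beats Elmhurst beats Avon beats Jasper, a majority cycle.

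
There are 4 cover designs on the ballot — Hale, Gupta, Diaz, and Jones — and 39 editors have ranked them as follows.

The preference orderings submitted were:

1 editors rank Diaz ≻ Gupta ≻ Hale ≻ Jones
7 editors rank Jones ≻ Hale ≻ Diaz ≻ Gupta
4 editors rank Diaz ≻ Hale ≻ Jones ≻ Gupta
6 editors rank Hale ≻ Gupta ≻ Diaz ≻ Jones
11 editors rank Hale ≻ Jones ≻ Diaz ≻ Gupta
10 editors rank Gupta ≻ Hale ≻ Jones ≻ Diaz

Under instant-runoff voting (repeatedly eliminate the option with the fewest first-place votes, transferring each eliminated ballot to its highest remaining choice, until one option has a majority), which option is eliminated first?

Round 1: Hale 17, Gupta 10, Jones 7, Diaz 5. Diaz has the fewest and is eliminated.
Round 2: Hale 21, Gupta 11, Jones 7. Hale has a majority.

Diaz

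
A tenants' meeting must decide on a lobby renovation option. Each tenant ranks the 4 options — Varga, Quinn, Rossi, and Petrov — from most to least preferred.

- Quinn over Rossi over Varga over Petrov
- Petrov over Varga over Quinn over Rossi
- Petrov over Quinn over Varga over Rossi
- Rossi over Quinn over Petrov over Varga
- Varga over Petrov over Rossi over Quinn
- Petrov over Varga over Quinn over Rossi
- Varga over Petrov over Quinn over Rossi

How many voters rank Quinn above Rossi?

Ballots ranking Quinn above Rossi: 5.
Ballots ranking Rossi above Quinn: 2.
So 5 of 7 voters prefer Quinn to Rossi.

5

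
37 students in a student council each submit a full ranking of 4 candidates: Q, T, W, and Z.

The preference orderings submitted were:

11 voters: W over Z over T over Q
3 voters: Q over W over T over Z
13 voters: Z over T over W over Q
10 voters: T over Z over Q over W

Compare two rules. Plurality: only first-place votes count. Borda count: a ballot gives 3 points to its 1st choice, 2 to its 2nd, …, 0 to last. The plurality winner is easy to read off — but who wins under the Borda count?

Plurality first-place counts: Q 3, T 10, W 11, Z 13 → Z.
Borda totals: Q 19, T 70, W 52, Z 81 → Z.

Z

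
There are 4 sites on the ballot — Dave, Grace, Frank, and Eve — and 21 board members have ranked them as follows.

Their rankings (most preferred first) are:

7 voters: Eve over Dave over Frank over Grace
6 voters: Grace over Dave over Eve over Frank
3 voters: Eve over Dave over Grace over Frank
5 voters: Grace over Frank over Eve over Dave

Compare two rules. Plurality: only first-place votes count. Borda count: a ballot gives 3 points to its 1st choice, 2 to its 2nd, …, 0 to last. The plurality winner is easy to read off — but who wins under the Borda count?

Eve

Plurality first-place counts: Dave 0, Grace 11, Frank 0, Eve 10 → Grace.
Borda totals: Dave 32, Grace 36, Frank 17, Eve 41 → Eve.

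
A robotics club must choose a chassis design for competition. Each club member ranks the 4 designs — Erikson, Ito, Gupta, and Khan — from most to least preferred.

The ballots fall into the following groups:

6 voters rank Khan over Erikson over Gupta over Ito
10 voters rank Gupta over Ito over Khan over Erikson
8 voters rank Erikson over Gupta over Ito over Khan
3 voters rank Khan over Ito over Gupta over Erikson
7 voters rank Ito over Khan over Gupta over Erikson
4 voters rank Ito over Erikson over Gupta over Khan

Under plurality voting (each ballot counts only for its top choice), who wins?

Ito

First-place vote totals:
  Erikson: 8
  Ito: 11
  Gupta: 10
  Khan: 9
Ito has the most first-place votes.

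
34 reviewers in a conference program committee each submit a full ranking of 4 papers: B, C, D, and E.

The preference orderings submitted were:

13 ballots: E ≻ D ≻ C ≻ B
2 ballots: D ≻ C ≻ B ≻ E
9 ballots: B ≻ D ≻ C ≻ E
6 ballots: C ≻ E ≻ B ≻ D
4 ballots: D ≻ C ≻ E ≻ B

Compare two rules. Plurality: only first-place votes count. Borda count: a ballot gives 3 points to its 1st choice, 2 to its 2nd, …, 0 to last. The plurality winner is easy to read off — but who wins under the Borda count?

D

Plurality first-place counts: B 9, C 6, D 6, E 13 → E.
Borda totals: B 35, C 52, D 62, E 55 → D.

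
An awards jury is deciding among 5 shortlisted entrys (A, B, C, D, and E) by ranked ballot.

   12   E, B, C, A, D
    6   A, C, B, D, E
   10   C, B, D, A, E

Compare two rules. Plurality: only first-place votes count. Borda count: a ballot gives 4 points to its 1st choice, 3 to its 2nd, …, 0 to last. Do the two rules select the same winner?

Plurality first-place counts: A 6, B 0, C 10, D 0, E 12 → E.
Borda totals: A 46, B 78, C 82, D 26, E 48 → C.
The two rules disagree: plurality picks E, Borda picks C.

No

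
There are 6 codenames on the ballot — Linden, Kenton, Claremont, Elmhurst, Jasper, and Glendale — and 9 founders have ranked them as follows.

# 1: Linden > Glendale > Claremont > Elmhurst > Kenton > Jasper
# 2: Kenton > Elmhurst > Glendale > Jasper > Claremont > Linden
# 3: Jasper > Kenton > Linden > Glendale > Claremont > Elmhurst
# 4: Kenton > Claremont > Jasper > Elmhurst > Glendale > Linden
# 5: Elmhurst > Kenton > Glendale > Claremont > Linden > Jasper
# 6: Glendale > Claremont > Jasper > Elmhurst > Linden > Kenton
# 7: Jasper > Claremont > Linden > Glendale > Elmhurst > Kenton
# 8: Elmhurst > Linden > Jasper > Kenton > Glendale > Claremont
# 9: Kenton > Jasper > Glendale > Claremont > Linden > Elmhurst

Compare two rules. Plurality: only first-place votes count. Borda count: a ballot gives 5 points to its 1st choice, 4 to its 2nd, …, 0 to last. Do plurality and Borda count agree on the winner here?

Yes

Plurality first-place counts: Linden 1, Kenton 3, Claremont 0, Elmhurst 2, Jasper 2, Glendale 1 → Kenton.
Borda totals: Linden 18, Kenton 26, Claremont 21, Elmhurst 21, Jasper 25, Glendale 24 → Kenton.
The two rules agree on Kenton.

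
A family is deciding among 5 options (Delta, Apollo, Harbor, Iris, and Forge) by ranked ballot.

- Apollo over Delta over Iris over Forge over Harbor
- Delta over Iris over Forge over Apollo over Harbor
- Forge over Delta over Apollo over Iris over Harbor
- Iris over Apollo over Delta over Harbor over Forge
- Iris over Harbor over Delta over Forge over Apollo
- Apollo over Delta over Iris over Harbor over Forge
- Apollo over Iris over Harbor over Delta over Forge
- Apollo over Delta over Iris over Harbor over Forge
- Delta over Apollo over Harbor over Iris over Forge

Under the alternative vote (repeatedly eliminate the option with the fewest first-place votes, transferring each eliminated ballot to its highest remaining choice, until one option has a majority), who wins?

Round 1: Apollo 4, Delta 2, Iris 2, Forge 1, Harbor 0. Harbor has the fewest and is eliminated.
Round 2: Apollo 4, Delta 2, Iris 2, Forge 1. Forge has the fewest and is eliminated.
Round 3: Apollo 4, Delta 3, Iris 2. Iris has the fewest and is eliminated.
Round 4: Apollo 5, Delta 4. Apollo has a majority.

Apollo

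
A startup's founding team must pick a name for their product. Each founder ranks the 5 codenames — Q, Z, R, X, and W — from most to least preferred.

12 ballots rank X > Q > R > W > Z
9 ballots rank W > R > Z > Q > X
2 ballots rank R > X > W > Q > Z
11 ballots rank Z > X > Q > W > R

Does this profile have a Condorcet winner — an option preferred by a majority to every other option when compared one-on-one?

No

Head-to-head results (34 voters total):
Q vs Z: Z wins 20–14.
Q vs R: Q wins 23–11.
Q vs X: X wins 25–9.
Q vs W: Q wins 23–11.
Z vs R: R wins 23–11.
Z vs X: Z wins 20–14.
Z vs W: W wins 23–11.
R vs X: X wins 23–11.
R vs W: W wins 20–14.
X vs W: X wins 25–9.
No candidate beats all others: Q beats R beats Z beats Q, a majority cycle.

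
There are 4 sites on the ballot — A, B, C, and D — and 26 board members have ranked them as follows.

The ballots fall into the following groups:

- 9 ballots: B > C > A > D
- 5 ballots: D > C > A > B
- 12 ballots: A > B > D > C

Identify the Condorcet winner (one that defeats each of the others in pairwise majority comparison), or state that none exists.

None — there is no Condorcet winner

Head-to-head results (26 voters total):
A vs B: A wins 17–9.
A vs C: C wins 14–12.
A vs D: A wins 21–5.
B vs C: B wins 21–5.
B vs D: B wins 21–5.
C vs D: D wins 17–9.
No candidate beats all others: A beats B beats C beats A, a majority cycle.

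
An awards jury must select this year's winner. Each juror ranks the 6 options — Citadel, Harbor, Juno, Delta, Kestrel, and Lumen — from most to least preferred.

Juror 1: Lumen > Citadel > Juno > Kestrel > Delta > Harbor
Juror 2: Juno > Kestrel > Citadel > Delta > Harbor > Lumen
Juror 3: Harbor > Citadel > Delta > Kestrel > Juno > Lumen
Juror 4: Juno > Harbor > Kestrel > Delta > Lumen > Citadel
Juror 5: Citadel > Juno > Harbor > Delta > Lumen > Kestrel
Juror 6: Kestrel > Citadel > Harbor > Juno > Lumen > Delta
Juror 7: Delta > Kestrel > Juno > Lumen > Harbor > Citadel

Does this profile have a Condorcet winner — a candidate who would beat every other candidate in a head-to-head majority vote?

No

Head-to-head results (7 voters total):
Citadel vs Harbor: Citadel wins 4–3.
Citadel vs Juno: Citadel wins 4–3.
Citadel vs Delta: Citadel wins 5–2.
Citadel vs Kestrel: Kestrel wins 4–3.
Citadel vs Lumen: Citadel wins 4–3.
Harbor vs Juno: Juno wins 5–2.
Harbor vs Delta: Harbor wins 4–3.
Harbor vs Kestrel: Kestrel wins 4–3.
Harbor vs Lumen: Harbor wins 5–2.
Juno vs Delta: Juno wins 5–2.
Juno vs Kestrel: Juno wins 4–3.
Juno vs Lumen: Juno wins 6–1.
Delta vs Kestrel: Kestrel wins 4–3.
Delta vs Lumen: Delta wins 5–2.
Kestrel vs Lumen: Kestrel wins 5–2.
No candidate beats all others: Citadel beats Juno beats Kestrel beats Citadel, a majority cycle.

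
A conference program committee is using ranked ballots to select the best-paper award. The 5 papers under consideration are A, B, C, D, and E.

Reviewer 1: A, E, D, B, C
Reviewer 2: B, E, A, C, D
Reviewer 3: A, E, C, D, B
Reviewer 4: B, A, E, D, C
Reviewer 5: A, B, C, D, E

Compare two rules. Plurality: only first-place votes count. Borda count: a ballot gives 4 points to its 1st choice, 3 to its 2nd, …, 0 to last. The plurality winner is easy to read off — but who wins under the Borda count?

A

Plurality first-place counts: A 3, B 2, C 0, D 0, E 0 → A.
Borda totals: A 17, B 12, C 5, D 5, E 11 → A.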